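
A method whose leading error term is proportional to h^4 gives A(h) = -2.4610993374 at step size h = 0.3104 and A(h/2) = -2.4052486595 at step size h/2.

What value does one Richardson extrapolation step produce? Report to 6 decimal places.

-2.401525

r = 4: numerator weight 16, denominator 15.
16*(-2.4052486595) − (-2.4610993374) = -36.0228792146
Divide by 2^4 − 1 = 15.
(16*(-2.4052486595) − (-2.4610993374))/(16 − 1) = -2.4015252810
Shift from A(h/2): +0.0037233785.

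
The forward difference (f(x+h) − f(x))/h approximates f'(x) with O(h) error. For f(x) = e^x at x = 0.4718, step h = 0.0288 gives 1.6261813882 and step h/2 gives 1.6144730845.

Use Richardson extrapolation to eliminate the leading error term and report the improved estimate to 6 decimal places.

1.602765

Order 1 gives 2^r = 2 and 2^r − 1 = 1.
2·1.6144730845 − 1.6261813882 = 1.6027647808
Denominator 2 − 1 = 1.
So the Richardson estimate is 1.6027647808.
Gap between inputs: 1.171e-02; correction applied: −0.0117083037.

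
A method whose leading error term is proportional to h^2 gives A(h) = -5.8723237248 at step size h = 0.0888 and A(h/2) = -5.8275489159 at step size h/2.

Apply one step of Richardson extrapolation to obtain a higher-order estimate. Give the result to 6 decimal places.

r = 2: numerator weight 4, denominator 3.
Difference of the inputs: -5.8275489159 − (-5.8723237248) = 0.0447748089
Divide by 2^2 − 1 = 3: 0.0447748089/3 = 0.0149249363
R = -5.8275489159 + 0.0149249363 = -5.8126239796

-5.812624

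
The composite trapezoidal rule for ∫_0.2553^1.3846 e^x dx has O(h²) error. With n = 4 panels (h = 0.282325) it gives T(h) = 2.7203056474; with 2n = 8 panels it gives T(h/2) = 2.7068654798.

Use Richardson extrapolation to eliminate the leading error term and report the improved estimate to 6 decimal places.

2.702385

The method has order 2: 2^2 = 4.
Numerator 4*A(h/2) − A(h) = 4*2.7068654798 − 2.7203056474 = 8.1071562718
Divide by 2^2 − 1 = 3.
So the Richardson estimate is 2.7023854239.
Gap between inputs: 1.344e-02; correction applied: −0.0044800559.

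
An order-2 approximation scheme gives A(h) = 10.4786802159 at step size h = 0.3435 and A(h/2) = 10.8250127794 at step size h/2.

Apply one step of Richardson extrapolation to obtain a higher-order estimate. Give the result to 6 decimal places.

10.940457

Order 2 gives 2^r = 4 and 2^r − 1 = 3.
Top: 4(10.8250127794) − (10.4786802159) = 32.8213709017
Divide by 2^2 − 1 = 3.
(4*10.8250127794 − 10.4786802159)/(4 − 1) = 10.9404569672
Gap between inputs: 3.463e-01; correction applied: +0.1154441878.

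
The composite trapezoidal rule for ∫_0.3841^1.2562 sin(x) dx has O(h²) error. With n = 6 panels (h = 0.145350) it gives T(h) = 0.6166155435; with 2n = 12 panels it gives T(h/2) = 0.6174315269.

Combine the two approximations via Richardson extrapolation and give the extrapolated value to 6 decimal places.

0.617704

With r = 2 the leading error scales as h^2, so the weight is 2^2 = 4.
Top: 4(0.6174315269) − (0.6166155435) = 1.8531105641
Divide by 2^2 − 1 = 3.
Extrapolated: 1.8531105641 / 3 = 0.6177035214
Shift from A(h/2): +0.0002719945.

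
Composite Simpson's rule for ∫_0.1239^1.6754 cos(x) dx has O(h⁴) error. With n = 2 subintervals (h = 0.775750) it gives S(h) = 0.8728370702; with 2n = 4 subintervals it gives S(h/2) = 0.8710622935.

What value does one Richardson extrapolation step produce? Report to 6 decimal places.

Error is O(h^4); halving h shrinks it by 2^4 = 16.
Top: 16(0.8710622935) − (0.8728370702) = 13.0641596258
Denominator 16 − 1 = 15.
(16*0.8710622935 − 0.8728370702)/(16 − 1) = 0.8709439751
Shift from A(h/2): −0.0001183184.

0.870944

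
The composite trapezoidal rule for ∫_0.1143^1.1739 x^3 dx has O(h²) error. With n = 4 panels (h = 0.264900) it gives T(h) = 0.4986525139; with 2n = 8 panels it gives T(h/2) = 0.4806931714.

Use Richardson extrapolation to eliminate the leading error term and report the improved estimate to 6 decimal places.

0.474707

Error is O(h^2); halving h shrinks it by 2^2 = 4.
4·0.4806931714 = 1.9227726856; 1.9227726856 − 0.4986525139 = 1.4241201717
Divide by 2^2 − 1 = 3.
1.4241201717 ÷ 3 = 0.4747067239
Correction |R − A(h/2)| = 5.986e-03; gap |A(h/2) − A(h)| = 1.796e-02.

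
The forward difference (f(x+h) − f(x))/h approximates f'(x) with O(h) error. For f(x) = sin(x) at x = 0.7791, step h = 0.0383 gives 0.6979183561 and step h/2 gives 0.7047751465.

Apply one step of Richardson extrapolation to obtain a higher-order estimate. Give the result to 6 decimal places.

0.711632

Error is O(h^1); halving h shrinks it by 2^1 = 2.
Weighted: 1.4095502930 − 0.6979183561 = 0.7116319369
(2×0.7047751465 − 0.6979183561)/(2 − 1) = 0.7116319369
Correction |R − A(h/2)| = 6.857e-03; gap |A(h/2) − A(h)| = 6.857e-03.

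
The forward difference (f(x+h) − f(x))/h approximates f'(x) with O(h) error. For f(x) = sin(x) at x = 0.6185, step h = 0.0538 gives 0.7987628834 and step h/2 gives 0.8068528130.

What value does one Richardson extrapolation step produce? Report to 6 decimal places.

The method has order 1: 2^1 = 2.
Top: 2(0.8068528130) − (0.7987628834) = 0.8149427426
0.8149427426 ÷ 1 = 0.8149427426
Correction |R − A(h/2)| = 8.090e-03; gap |A(h/2) − A(h)| = 8.090e-03.

0.814943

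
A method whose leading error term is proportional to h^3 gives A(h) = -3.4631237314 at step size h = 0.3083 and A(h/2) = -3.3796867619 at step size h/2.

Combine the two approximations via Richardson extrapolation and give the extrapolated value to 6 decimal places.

Error is O(h^3); halving h shrinks it by 2^3 = 8.
8*(-3.3796867619) = -27.0374940952; subtract (-3.4631237314) → -23.5743703638
Denominator 8 − 1 = 7.
(-23.5743703638) ÷ 7 = -3.3677671948
Shift from A(h/2): +0.0119195671.

-3.367767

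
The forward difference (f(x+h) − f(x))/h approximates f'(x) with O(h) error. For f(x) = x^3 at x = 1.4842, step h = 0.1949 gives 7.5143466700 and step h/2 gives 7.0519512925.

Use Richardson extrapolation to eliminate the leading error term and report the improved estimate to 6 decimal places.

With r = 1 the leading error scales as h^1, so the weight is 2^1 = 2.
Difference of the inputs: 7.0519512925 − 7.5143466700 = -0.4623953775
Correction (A(h/2) − A(h))/(2 − 1) = (-0.4623953775)/1 = -0.4623953775
R = A(h/2) + (A(h/2) − A(h))/1 = 7.0519512925 − 0.4623953775 = 6.5895559150

6.589556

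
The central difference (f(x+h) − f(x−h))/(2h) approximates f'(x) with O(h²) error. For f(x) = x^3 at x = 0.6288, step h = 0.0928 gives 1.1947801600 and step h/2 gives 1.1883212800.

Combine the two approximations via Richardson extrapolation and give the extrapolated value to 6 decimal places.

The method has order 2: 2^2 = 4.
4*1.1883212800 − 1.1947801600 = 3.5585049600
Extrapolated: 3.5585049600 / 3 = 1.1861683200

1.186168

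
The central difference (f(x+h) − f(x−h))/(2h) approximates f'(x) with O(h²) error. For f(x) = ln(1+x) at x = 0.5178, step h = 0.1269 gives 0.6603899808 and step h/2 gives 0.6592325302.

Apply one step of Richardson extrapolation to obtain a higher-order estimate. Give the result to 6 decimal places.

Leading term ∝ h^2; use weight 4 = 2^2.
2^2*A(h/2) = 2.6369301208; minus A(h) gives 1.9765401400.
Extrapolated: 1.9765401400 / 3 = 0.6588467133

0.658847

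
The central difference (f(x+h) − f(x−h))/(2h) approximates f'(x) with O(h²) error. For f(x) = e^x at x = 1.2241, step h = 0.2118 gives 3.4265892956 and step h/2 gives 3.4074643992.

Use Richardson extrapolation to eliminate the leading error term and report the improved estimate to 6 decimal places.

3.401089

r = 2, so 2^r = 4.
Top: 4(3.4074643992) − (3.4265892956) = 10.2032683012
Divide by 2^2 − 1 = 3.
R = 10.2032683012/3 = 3.4010894337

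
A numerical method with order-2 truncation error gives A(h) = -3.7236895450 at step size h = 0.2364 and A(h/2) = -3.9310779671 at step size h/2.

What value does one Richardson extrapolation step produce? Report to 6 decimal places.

r = 2: numerator weight 4, denominator 3.
2^2 × A(h/2) = -15.7243118684; minus A(h) gives -12.0006223234.
Divide by 2^2 − 1 = 3.
Extrapolated: (-12.0006223234) / 3 = -4.0002074411

-4.000207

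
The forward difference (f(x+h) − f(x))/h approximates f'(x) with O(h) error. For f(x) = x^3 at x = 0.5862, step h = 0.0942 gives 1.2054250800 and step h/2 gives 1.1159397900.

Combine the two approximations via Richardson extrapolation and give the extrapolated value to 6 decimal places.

1.026455

With r = 1 the leading error scales as h^1, so the weight is 2^1 = 2.
Top: 2(1.1159397900) − (1.2054250800) = 1.0264545000
Divide by 2^1 − 1 = 1.
R = 1.0264545000/1 = 1.0264545000
Gap between inputs: 8.949e-02; correction applied: −0.0894852900.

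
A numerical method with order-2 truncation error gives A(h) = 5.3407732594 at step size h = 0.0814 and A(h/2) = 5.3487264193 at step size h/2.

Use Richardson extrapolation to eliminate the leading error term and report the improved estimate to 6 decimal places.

Order 2 gives 2^r = 4 and 2^r − 1 = 3.
A(h/2) − A(h) = 5.3487264193 − 5.3407732594 = 0.0079531599
Correction (A(h/2) − A(h))/(4 − 1) = 0.0079531599/3 = 0.0026510533
R = A(h/2) + (A(h/2) − A(h))/3 = 5.3487264193 + 0.0026510533 = 5.3513774726

5.351377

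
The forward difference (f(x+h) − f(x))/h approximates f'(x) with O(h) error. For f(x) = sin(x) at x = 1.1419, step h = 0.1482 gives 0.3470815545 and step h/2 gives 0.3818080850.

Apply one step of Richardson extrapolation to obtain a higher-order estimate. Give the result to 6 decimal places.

With r = 1 the leading error scales as h^1, so the weight is 2^1 = 2.
2*0.3818080850 = 0.7636161700; subtract 0.3470815545 → 0.4165346155
Denominator 2 − 1 = 1.
R = 0.4165346155/1 = 0.4165346155

0.416535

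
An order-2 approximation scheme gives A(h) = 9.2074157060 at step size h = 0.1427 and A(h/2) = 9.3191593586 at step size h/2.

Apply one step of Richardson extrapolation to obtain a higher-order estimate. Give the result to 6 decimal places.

9.356407

Order 2 gives 2^r = 4 and 2^r − 1 = 3.
Top: 4(9.3191593586) − (9.2074157060) = 28.0692217284
R = 28.0692217284/3 = 9.3564072428
Correction |R − A(h/2)| = 3.725e-02; gap |A(h/2) − A(h)| = 1.117e-01.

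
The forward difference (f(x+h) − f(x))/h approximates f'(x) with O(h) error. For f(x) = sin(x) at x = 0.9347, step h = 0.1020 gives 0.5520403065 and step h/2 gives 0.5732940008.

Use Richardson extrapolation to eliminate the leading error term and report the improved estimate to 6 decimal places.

Leading term ∝ h^1; use weight 2 = 2^1.
2^1 × A(h/2) = 1.1465880016; minus A(h) gives 0.5945476951.
0.5945476951 ÷ 1 = 0.5945476951
Correction |R − A(h/2)| = 2.125e-02; gap |A(h/2) − A(h)| = 2.125e-02.

0.594548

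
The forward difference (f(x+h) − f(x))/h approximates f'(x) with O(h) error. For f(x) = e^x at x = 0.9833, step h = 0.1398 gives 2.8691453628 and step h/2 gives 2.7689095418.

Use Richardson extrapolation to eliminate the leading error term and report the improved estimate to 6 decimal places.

2.668674

With r = 1 the leading error scales as h^1, so the weight is 2^1 = 2.
A(h/2) − A(h) = 2.7689095418 − 2.8691453628 = -0.1002358210
Divide by 2^1 − 1 = 1: (-0.1002358210)/1 = -0.1002358210
R = A(h/2) + (A(h/2) − A(h))/1 = 2.7689095418 − 0.1002358210 = 2.6686737208
Correction |R − A(h/2)| = 1.002e-01; gap |A(h/2) − A(h)| = 1.002e-01.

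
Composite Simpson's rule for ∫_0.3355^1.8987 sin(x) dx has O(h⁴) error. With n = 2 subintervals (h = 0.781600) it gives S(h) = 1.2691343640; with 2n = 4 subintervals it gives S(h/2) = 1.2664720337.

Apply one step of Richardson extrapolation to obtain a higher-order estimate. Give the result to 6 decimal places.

1.266295

Order 4 gives 2^r = 16 and 2^r − 1 = 15.
16*1.2664720337 − 1.2691343640 = 18.9944181752
R = 18.9944181752/15 = 1.2662945450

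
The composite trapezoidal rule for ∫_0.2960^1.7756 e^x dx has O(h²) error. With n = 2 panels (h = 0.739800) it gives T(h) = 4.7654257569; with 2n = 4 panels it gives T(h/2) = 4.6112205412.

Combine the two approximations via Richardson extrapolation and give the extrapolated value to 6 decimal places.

4.559819

With r = 2 the leading error scales as h^2, so the weight is 2^2 = 4.
4 × 4.6112205412 = 18.4448821648; 18.4448821648 − 4.7654257569 = 13.6794564079
13.6794564079 ÷ 3 = 4.5598188026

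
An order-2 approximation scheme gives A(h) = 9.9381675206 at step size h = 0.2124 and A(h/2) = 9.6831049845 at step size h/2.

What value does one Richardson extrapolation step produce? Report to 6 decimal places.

The method has order 2: 2^2 = 4.
Numerator 4·A(h/2) − A(h) = 4·9.6831049845 − 9.9381675206 = 28.7942524174
Divide by 2^2 − 1 = 3.
R = 28.7942524174/3 = 9.5980841391

9.598084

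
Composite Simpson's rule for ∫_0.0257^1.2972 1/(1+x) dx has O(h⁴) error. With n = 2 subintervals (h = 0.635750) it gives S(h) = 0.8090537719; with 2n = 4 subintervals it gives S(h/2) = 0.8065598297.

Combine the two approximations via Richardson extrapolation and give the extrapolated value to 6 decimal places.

Leading term ∝ h^4; use weight 16 = 2^4.
Difference of the inputs: 0.8065598297 − 0.8090537719 = -0.0024939422
Correction (A(h/2) − A(h))/(16 − 1) = (-0.0024939422)/15 = -0.0001662628
R = A(h/2) + (A(h/2) − A(h))/15 = 0.8065598297 − 0.0001662628 = 0.8063935669
Gap between inputs: 2.494e-03; correction applied: −0.0001662628.

0.806394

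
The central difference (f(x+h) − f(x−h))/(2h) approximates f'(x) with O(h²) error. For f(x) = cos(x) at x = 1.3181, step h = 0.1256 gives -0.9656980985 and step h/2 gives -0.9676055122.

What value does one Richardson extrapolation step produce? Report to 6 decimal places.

Error is O(h^2); halving h shrinks it by 2^2 = 4.
Numerator 4×A(h/2) − A(h) = 4×(-0.9676055122) − (-0.9656980985) = -2.9047239503
(4×(-0.9676055122) − (-0.9656980985))/(4 − 1) = -0.9682413168
Correction |R − A(h/2)| = 6.358e-04; gap |A(h/2) − A(h)| = 1.907e-03.

-0.968241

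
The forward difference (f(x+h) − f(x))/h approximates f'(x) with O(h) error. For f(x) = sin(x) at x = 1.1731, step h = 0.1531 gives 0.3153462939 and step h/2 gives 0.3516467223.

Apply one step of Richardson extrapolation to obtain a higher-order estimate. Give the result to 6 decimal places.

Error is O(h^1); halving h shrinks it by 2^1 = 2.
Weighted: 0.7032934446 − 0.3153462939 = 0.3879471507
Extrapolated: 0.3879471507 / 1 = 0.3879471507

0.387947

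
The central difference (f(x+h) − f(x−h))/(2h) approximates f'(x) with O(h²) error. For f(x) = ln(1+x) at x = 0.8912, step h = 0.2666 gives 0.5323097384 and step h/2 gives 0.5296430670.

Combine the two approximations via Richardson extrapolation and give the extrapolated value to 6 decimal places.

0.528754

Order 2 gives 2^r = 4 and 2^r − 1 = 3.
2^2×A(h/2) = 2.1185722680; minus A(h) gives 1.5862625296.
R = 1.5862625296/3 = 0.5287541765
Shift from A(h/2): −0.0008888905.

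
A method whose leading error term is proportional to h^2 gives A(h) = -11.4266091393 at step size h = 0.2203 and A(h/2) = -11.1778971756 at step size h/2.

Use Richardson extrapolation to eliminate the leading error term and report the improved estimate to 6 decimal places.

r = 2: numerator weight 4, denominator 3.
A(h/2) − A(h) = -11.1778971756 − (-11.4266091393) = 0.2487119637
Divide by 2^2 − 1 = 3: 0.2487119637/3 = 0.0829039879
R = -11.1778971756 + 0.0829039879 = -11.0949931877

-11.094993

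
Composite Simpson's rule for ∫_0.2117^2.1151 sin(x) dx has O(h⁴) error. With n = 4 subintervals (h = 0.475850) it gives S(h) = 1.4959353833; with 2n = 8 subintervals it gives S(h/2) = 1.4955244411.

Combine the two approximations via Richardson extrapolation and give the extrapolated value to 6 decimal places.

Leading term ∝ h^4; use weight 16 = 2^4.
2^4*A(h/2) = 23.9283910576; minus A(h) gives 22.4324556743.
Denominator 16 − 1 = 15.
Result: 1.4954970450

1.495497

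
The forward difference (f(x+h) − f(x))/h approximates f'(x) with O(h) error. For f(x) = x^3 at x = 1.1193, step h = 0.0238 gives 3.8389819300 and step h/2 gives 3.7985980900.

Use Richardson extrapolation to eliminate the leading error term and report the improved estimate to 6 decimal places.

Method order is 1; weight 2^1 = 2.
2 × 3.7985980900 = 7.5971961800; 7.5971961800 − 3.8389819300 = 3.7582142500
(2 × 3.7985980900 − 3.8389819300)/(2 − 1) = 3.7582142500
Correction |R − A(h/2)| = 4.038e-02; gap |A(h/2) − A(h)| = 4.038e-02.

3.758214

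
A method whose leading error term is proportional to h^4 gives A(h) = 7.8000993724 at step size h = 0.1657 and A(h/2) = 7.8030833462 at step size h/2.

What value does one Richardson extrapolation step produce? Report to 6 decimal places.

Method order is 4; weight 2^4 = 16.
Top: 16(7.8030833462) − (7.8000993724) = 117.0492341668
117.0492341668 ÷ 15 = 7.8032822778

7.803282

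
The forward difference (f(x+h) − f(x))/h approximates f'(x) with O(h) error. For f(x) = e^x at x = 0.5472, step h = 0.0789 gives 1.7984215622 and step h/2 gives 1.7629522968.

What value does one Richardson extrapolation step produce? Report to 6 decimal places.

1.727483

r = 1: numerator weight 2, denominator 1.
2^1·A(h/2) = 3.5259045936; minus A(h) gives 1.7274830314.
Divide by 2^1 − 1 = 1.
R = 1.7274830314/1 = 1.7274830314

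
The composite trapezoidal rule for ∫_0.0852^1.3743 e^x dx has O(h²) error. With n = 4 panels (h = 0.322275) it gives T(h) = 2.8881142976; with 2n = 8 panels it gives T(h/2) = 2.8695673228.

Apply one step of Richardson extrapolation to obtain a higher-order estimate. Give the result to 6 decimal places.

With r = 2 the leading error scales as h^2, so the weight is 2^2 = 4.
4*2.8695673228 − 2.8881142976 = 8.5901549936
Denominator 4 − 1 = 3.
Result: 2.8633849979

2.863385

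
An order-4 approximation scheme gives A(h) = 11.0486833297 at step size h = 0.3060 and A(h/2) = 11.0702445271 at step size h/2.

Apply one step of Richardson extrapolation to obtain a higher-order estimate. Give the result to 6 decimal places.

11.071682

The method has order 4: 2^4 = 16.
Difference of the inputs: 11.0702445271 − 11.0486833297 = 0.0215611974
Divide by 2^4 − 1 = 15: 0.0215611974/15 = 0.0014374132
R = 11.0702445271 + 0.0014374132 = 11.0716819403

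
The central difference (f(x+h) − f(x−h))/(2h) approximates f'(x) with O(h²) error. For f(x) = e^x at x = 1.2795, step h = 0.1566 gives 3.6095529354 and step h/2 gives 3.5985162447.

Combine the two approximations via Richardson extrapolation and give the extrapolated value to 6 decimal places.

With r = 2 the leading error scales as h^2, so the weight is 2^2 = 4.
4·3.5985162447 − 3.6095529354 = 10.7845120434
Extrapolated: 10.7845120434 / 3 = 3.5948373478
Correction |R − A(h/2)| = 3.679e-03; gap |A(h/2) − A(h)| = 1.104e-02.

3.594837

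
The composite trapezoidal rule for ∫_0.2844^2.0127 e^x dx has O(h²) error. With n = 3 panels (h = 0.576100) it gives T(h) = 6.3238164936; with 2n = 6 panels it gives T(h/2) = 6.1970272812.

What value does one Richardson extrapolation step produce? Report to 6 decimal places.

6.154764

r = 2, so 2^r = 4.
4×6.1970272812 = 24.7881091248; subtract 6.3238164936 → 18.4642926312
(4×6.1970272812 − 6.3238164936)/(4 − 1) = 6.1547642104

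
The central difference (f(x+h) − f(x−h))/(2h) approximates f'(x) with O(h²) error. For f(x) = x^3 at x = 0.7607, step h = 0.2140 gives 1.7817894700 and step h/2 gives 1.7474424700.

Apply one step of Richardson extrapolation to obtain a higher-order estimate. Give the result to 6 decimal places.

Order 2 gives 2^r = 4 and 2^r − 1 = 3.
Numerator 4*A(h/2) − A(h) = 4*1.7474424700 − 1.7817894700 = 5.2079804100
Extrapolated: 5.2079804100 / 3 = 1.7359934700

1.735993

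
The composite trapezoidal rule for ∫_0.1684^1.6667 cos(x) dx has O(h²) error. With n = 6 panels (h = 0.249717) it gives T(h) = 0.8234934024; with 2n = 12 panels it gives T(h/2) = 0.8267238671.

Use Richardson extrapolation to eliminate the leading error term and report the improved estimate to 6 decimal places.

The method has order 2: 2^2 = 4.
Top: 4(0.8267238671) − (0.8234934024) = 2.4834020660
Denominator 4 − 1 = 3.
Result: 0.8278006887

0.827801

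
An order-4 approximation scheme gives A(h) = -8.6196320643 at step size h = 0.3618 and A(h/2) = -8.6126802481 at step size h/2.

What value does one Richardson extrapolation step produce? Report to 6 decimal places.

The method has order 4: 2^4 = 16.
16*(-8.6126802481) − (-8.6196320643) = -129.1832519053
Denominator 16 − 1 = 15.
(16*(-8.6126802481) − (-8.6196320643))/(16 − 1) = -8.6122167937
Gap between inputs: 6.952e-03; correction applied: +0.0004634544.

-8.612217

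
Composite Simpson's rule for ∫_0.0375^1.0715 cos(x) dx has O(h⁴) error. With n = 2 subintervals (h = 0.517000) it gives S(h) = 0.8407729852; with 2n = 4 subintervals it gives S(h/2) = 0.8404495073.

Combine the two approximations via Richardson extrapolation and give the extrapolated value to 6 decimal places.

Method order is 4; weight 2^4 = 16.
16×0.8404495073 − 0.8407729852 = 12.6064191316
Denominator 16 − 1 = 15.
(16×0.8404495073 − 0.8407729852)/(16 − 1) = 0.8404279421
Correction |R − A(h/2)| = 2.157e-05; gap |A(h/2) − A(h)| = 3.235e-04.

0.840428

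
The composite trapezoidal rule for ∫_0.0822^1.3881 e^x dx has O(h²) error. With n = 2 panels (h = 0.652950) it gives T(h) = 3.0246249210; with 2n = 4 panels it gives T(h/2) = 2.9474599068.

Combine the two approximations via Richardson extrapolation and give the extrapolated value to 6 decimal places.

2.921738

r = 2: numerator weight 4, denominator 3.
4·2.9474599068 = 11.7898396272; subtract 3.0246249210 → 8.7652147062
8.7652147062 ÷ 3 = 2.9217382354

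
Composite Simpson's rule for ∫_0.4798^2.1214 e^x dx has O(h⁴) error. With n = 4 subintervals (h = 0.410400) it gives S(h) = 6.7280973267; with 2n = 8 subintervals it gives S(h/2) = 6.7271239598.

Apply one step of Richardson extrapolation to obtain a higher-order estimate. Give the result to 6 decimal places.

The method has order 4: 2^4 = 16.
Weighted: 107.6339833568 − 6.7280973267 = 100.9058860301
Denominator 16 − 1 = 15.
So the Richardson estimate is 6.7270590687.
Gap between inputs: 9.734e-04; correction applied: −0.0000648911.

6.727059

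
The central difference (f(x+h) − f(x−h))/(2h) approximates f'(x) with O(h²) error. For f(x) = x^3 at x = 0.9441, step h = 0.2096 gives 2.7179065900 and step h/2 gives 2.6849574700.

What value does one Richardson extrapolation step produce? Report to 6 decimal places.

r = 2, so 2^r = 4.
4·2.6849574700 = 10.7398298800; 10.7398298800 − 2.7179065900 = 8.0219232900
Denominator 4 − 1 = 3.
Result: 2.6739744300
Shift from A(h/2): −0.0109830400.

2.673974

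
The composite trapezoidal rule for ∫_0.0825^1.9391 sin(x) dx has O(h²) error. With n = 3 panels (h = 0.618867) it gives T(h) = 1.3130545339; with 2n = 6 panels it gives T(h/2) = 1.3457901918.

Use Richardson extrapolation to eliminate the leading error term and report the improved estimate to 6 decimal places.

1.356702

Order 2 gives 2^r = 4 and 2^r − 1 = 3.
4*1.3457901918 = 5.3831607672; 5.3831607672 − 1.3130545339 = 4.0701062333
Denominator 4 − 1 = 3.
4.0701062333 ÷ 3 = 1.3567020778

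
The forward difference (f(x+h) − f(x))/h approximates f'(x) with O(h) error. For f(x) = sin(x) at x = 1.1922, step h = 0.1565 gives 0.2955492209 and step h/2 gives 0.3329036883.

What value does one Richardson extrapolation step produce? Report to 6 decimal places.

The method has order 1: 2^1 = 2.
2^1 × A(h/2) = 0.6658073766; minus A(h) gives 0.3702581557.
(2 × 0.3329036883 − 0.2955492209)/(2 − 1) = 0.3702581557
Gap between inputs: 3.735e-02; correction applied: +0.0373544674.

0.370258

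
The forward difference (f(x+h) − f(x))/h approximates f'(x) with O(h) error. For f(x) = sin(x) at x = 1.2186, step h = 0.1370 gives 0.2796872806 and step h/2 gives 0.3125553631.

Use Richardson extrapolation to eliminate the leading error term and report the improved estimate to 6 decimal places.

With r = 1 the leading error scales as h^1, so the weight is 2^1 = 2.
Top: 2(0.3125553631) − (0.2796872806) = 0.3454234456
R = 0.3454234456/1 = 0.3454234456

0.345423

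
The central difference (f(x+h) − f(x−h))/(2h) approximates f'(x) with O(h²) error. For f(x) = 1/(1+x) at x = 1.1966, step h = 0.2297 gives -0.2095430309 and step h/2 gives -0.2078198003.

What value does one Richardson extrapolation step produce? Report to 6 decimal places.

r = 2: numerator weight 4, denominator 3.
A(h/2) − A(h) = -0.2078198003 − (-0.2095430309) = 0.0017232306
Correction (A(h/2) − A(h))/(4 − 1) = 0.0017232306/3 = 0.0005744102
R = -0.2078198003 + 0.0005744102 = -0.2072453901
Shift from A(h/2): +0.0005744102.

-0.207245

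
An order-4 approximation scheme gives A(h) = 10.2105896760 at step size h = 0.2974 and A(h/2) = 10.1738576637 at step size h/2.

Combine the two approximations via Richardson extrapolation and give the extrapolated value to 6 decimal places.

10.171409

The method has order 4: 2^4 = 16.
Top: 16(10.1738576637) − (10.2105896760) = 152.5711329432
152.5711329432 ÷ 15 = 10.1714088629
Shift from A(h/2): −0.0024488008.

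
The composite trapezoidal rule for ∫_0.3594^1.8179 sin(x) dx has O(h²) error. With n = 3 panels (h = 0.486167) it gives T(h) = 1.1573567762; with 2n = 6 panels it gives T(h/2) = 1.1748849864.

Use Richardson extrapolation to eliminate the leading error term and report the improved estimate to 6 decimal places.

Order 2 gives 2^r = 4 and 2^r − 1 = 3.
4·1.1748849864 = 4.6995399456; 4.6995399456 − 1.1573567762 = 3.5421831694
Denominator 4 − 1 = 3.
So the Richardson estimate is 1.1807277231.

1.180728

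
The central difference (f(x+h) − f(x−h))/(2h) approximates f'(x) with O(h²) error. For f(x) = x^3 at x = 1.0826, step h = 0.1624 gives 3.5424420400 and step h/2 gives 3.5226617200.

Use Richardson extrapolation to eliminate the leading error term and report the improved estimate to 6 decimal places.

Leading term ∝ h^2; use weight 4 = 2^2.
Top: 4(3.5226617200) − (3.5424420400) = 10.5482048400
Denominator 4 − 1 = 3.
10.5482048400 ÷ 3 = 3.5160682800

3.516068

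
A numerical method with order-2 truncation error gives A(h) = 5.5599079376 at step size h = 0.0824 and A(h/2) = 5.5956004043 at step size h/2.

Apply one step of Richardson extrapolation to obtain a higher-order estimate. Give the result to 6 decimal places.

The method has order 2: 2^2 = 4.
2^2×A(h/2) = 22.3824016172; minus A(h) gives 16.8224936796.
Divide by 2^2 − 1 = 3.
R = 16.8224936796/3 = 5.6074978932

5.607498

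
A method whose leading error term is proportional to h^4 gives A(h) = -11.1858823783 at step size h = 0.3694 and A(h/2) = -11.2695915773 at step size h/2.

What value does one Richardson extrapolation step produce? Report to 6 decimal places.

The method has order 4: 2^4 = 16.
A(h/2) − A(h) = -11.2695915773 − (-11.1858823783) = -0.0837091990
Correction (A(h/2) − A(h))/(16 − 1) = (-0.0837091990)/15 = -0.0055806133
R = A(h/2) + (A(h/2) − A(h))/15 = -11.2695915773 − 0.0055806133 = -11.2751721906

-11.275172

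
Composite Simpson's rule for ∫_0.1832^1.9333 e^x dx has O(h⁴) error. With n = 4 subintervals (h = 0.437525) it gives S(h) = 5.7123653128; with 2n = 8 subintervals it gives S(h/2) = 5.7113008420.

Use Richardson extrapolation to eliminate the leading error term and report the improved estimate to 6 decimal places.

Leading term ∝ h^4; use weight 16 = 2^4.
16 × 5.7113008420 = 91.3808134720; subtract 5.7123653128 → 85.6684481592
Extrapolated: 85.6684481592 / 15 = 5.7112298773

5.711230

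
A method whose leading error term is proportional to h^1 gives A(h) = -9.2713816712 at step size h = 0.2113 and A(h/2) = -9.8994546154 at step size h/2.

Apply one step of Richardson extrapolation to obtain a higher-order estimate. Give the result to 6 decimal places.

Error is O(h^1); halving h shrinks it by 2^1 = 2.
2×(-9.8994546154) = -19.7989092308; (-19.7989092308) − (-9.2713816712) = -10.5275275596
Denominator 2 − 1 = 1.
So the Richardson estimate is -10.5275275596.

-10.527528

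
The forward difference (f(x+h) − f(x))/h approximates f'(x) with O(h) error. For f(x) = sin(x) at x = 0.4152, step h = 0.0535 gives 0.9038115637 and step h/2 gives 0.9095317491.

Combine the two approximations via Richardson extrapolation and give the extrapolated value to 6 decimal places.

0.915252

r = 1, so 2^r = 2.
2·0.9095317491 = 1.8190634982; subtract 0.9038115637 → 0.9152519345
Extrapolated: 0.9152519345 / 1 = 0.9152519345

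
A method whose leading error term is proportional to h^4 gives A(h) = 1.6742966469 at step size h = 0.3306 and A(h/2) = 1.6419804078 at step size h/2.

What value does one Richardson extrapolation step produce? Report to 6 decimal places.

Order 4 gives 2^r = 16 and 2^r − 1 = 15.
A(h/2) − A(h) = 1.6419804078 − 1.6742966469 = -0.0323162391
Divide by 2^4 − 1 = 15: (-0.0323162391)/15 = -0.0021544159
R = 1.6419804078 − 0.0021544159 = 1.6398259919

1.639826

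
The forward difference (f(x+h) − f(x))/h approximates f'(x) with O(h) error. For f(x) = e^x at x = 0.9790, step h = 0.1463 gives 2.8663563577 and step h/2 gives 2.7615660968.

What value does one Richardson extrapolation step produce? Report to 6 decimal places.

Method order is 1; weight 2^1 = 2.
2×2.7615660968 = 5.5231321936; 5.5231321936 − 2.8663563577 = 2.6567758359
R = 2.6567758359/1 = 2.6567758359

2.656776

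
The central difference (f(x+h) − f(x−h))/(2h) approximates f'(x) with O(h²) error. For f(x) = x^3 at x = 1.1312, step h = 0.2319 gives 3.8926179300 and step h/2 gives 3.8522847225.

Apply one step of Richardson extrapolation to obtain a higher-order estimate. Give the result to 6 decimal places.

Method order is 2; weight 2^2 = 4.
2^2·A(h/2) = 15.4091388900; minus A(h) gives 11.5165209600.
R = 11.5165209600/3 = 3.8388403200

3.838840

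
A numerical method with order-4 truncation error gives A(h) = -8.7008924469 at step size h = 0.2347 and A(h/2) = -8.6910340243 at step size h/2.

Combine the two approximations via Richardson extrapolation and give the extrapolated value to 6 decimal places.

r = 4: numerator weight 16, denominator 15.
16 × (-8.6910340243) = -139.0565443888; subtract (-8.7008924469) → -130.3556519419
(16 × (-8.6910340243) − (-8.7008924469))/(16 − 1) = -8.6903767961
Correction |R − A(h/2)| = 6.572e-04; gap |A(h/2) − A(h)| = 9.858e-03.

-8.690377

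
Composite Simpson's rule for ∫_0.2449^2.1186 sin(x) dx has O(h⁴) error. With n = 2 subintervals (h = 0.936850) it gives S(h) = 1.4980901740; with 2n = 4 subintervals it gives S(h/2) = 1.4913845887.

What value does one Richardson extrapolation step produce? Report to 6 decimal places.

Error is O(h^4); halving h shrinks it by 2^4 = 16.
Numerator 16 × A(h/2) − A(h) = 16 × 1.4913845887 − 1.4980901740 = 22.3640632452
R = 22.3640632452/15 = 1.4909375497

1.490938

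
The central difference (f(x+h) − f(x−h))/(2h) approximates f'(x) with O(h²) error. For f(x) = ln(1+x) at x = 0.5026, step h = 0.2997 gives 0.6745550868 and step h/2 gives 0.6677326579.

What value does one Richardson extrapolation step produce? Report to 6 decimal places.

r = 2, so 2^r = 4.
2^2×A(h/2) = 2.6709306316; minus A(h) gives 1.9963755448.
Extrapolated: 1.9963755448 / 3 = 0.6654585149

0.665459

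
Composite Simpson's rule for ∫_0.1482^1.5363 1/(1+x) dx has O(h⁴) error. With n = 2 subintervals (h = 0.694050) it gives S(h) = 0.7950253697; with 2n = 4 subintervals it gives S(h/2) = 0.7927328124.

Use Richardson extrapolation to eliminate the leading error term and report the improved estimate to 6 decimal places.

0.792580

Leading term ∝ h^4; use weight 16 = 2^4.
16·0.7927328124 − 0.7950253697 = 11.8886996287
Extrapolated: 11.8886996287 / 15 = 0.7925799752
Gap between inputs: 2.293e-03; correction applied: −0.0001528372.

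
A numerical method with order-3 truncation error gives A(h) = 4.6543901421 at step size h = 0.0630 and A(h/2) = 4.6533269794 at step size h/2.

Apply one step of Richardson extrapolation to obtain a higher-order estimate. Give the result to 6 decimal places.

The method has order 3: 2^3 = 8.
A(h/2) − A(h) = 4.6533269794 − 4.6543901421 = -0.0010631627
Correction (A(h/2) − A(h))/(8 − 1) = (-0.0010631627)/7 = -0.0001518804
R = A(h/2) + (A(h/2) − A(h))/7 = 4.6533269794 − 0.0001518804 = 4.6531750990

4.653175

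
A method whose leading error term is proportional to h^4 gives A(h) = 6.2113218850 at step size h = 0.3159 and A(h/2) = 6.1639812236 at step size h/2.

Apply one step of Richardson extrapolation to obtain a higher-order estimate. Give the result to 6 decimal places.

r = 4, so 2^r = 16.
2^4·A(h/2) = 98.6236995776; minus A(h) gives 92.4123776926.
92.4123776926 ÷ 15 = 6.1608251795
Gap between inputs: 4.734e-02; correction applied: −0.0031560441.

6.160825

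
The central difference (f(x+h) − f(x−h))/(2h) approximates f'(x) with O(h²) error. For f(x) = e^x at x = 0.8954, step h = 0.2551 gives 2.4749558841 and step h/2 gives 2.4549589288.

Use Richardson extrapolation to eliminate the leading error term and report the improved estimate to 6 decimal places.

r = 2, so 2^r = 4.
Difference of the inputs: 2.4549589288 − 2.4749558841 = -0.0199969553
Correction (A(h/2) − A(h))/(4 − 1) = (-0.0199969553)/3 = -0.0066656518
R = A(h/2) + (A(h/2) − A(h))/3 = 2.4549589288 − 0.0066656518 = 2.4482932770

2.448293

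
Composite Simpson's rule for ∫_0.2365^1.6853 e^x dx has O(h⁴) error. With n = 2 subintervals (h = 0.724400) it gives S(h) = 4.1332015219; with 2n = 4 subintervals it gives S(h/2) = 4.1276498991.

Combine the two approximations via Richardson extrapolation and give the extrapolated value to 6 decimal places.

r = 4, so 2^r = 16.
16*4.1276498991 − 4.1332015219 = 61.9091968637
Denominator 16 − 1 = 15.
Result: 4.1272797909

4.127280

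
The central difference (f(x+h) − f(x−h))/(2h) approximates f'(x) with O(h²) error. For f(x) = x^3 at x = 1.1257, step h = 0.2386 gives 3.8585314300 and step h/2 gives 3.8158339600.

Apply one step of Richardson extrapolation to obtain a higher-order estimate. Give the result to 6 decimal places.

3.801601

The method has order 2: 2^2 = 4.
4·3.8158339600 = 15.2633358400; subtract 3.8585314300 → 11.4048044100
Denominator 4 − 1 = 3.
So the Richardson estimate is 3.8016014700.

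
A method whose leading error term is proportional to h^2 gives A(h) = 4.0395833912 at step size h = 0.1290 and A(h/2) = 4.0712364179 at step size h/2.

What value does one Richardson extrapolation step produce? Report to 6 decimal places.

4.081787

Leading term ∝ h^2; use weight 4 = 2^2.
4 × 4.0712364179 − 4.0395833912 = 12.2453622804
Divide by 2^2 − 1 = 3.
12.2453622804 ÷ 3 = 4.0817874268
Gap between inputs: 3.165e-02; correction applied: +0.0105510089.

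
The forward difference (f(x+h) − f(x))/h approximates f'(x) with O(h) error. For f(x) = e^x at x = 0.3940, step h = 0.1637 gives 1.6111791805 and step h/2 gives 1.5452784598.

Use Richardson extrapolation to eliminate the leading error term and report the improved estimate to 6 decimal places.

Error is O(h^1); halving h shrinks it by 2^1 = 2.
Weighted: 3.0905569196 − 1.6111791805 = 1.4793777391
1.4793777391 ÷ 1 = 1.4793777391

1.479378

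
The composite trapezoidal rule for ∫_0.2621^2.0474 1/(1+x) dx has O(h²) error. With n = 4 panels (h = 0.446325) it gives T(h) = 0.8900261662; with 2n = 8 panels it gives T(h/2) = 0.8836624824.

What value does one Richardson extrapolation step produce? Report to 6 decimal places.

0.881541

Error is O(h^2); halving h shrinks it by 2^2 = 4.
4·0.8836624824 − 0.8900261662 = 2.6446237634
2.6446237634 ÷ 3 = 0.8815412545
Correction |R − A(h/2)| = 2.121e-03; gap |A(h/2) − A(h)| = 6.364e-03.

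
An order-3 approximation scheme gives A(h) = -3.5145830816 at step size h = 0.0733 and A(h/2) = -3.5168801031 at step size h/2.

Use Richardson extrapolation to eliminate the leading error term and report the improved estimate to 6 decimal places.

-3.517208

Error is O(h^3); halving h shrinks it by 2^3 = 8.
8×(-3.5168801031) = -28.1350408248; subtract (-3.5145830816) → -24.6204577432
R = (-24.6204577432)/7 = -3.5172082490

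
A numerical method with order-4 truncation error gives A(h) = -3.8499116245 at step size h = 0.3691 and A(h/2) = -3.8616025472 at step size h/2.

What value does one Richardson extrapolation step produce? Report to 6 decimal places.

-3.862382

Order 4 gives 2^r = 16 and 2^r − 1 = 15.
Weighted: (-61.7856407552) − (-3.8499116245) = -57.9357291307
R = (-57.9357291307)/15 = -3.8623819420
Correction |R − A(h/2)| = 7.794e-04; gap |A(h/2) − A(h)| = 1.169e-02.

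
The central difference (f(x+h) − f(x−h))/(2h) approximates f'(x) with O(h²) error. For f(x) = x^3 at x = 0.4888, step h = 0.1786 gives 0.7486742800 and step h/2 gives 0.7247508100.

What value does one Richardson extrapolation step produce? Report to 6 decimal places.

Order 2 gives 2^r = 4 and 2^r − 1 = 3.
Top: 4(0.7247508100) − (0.7486742800) = 2.1503289600
Denominator 4 − 1 = 3.
Extrapolated: 2.1503289600 / 3 = 0.7167763200

0.716776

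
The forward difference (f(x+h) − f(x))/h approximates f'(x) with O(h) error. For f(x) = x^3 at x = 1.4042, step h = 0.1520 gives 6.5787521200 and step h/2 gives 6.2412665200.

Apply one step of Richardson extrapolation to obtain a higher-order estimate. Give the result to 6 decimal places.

Order 1 gives 2^r = 2 and 2^r − 1 = 1.
2 × 6.2412665200 = 12.4825330400; 12.4825330400 − 6.5787521200 = 5.9037809200
Divide by 2^1 − 1 = 1.
Result: 5.9037809200
Correction |R − A(h/2)| = 3.375e-01; gap |A(h/2) − A(h)| = 3.375e-01.

5.903781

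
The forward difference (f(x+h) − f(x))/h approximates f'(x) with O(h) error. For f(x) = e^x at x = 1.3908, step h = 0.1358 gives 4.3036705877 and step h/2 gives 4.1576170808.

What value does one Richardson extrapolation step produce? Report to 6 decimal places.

The method has order 1: 2^1 = 2.
2×4.1576170808 − 4.3036705877 = 4.0115635739
Denominator 2 − 1 = 1.
R = 4.0115635739/1 = 4.0115635739

4.011564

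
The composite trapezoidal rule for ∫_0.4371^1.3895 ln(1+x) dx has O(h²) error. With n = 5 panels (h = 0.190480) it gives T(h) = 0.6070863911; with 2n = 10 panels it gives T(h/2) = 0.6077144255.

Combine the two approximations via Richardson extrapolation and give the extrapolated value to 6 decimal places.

0.607924

The method has order 2: 2^2 = 4.
Top: 4(0.6077144255) − (0.6070863911) = 1.8237713109
Divide by 2^2 − 1 = 3.
So the Richardson estimate is 0.6079237703.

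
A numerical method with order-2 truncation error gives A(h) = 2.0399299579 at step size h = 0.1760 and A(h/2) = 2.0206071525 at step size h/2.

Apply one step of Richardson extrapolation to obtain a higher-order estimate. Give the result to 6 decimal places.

2.014166

r = 2, so 2^r = 4.
4·2.0206071525 − 2.0399299579 = 6.0424986521
Extrapolated: 6.0424986521 / 3 = 2.0141662174
Correction |R − A(h/2)| = 6.441e-03; gap |A(h/2) − A(h)| = 1.932e-02.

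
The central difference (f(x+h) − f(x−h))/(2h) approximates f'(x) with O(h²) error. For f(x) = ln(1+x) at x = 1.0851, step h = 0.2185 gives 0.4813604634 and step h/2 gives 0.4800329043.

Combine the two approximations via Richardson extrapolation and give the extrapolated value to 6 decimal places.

Leading term ∝ h^2; use weight 4 = 2^2.
Weighted: 1.9201316172 − 0.4813604634 = 1.4387711538
R = 1.4387711538/3 = 0.4795903846

0.479590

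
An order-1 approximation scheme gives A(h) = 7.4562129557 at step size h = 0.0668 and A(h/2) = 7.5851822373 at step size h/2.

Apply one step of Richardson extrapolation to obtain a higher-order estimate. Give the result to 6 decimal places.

r = 1, so 2^r = 2.
Numerator 2*A(h/2) − A(h) = 2*7.5851822373 − 7.4562129557 = 7.7141515189
Denominator 2 − 1 = 1.
So the Richardson estimate is 7.7141515189.

7.714152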